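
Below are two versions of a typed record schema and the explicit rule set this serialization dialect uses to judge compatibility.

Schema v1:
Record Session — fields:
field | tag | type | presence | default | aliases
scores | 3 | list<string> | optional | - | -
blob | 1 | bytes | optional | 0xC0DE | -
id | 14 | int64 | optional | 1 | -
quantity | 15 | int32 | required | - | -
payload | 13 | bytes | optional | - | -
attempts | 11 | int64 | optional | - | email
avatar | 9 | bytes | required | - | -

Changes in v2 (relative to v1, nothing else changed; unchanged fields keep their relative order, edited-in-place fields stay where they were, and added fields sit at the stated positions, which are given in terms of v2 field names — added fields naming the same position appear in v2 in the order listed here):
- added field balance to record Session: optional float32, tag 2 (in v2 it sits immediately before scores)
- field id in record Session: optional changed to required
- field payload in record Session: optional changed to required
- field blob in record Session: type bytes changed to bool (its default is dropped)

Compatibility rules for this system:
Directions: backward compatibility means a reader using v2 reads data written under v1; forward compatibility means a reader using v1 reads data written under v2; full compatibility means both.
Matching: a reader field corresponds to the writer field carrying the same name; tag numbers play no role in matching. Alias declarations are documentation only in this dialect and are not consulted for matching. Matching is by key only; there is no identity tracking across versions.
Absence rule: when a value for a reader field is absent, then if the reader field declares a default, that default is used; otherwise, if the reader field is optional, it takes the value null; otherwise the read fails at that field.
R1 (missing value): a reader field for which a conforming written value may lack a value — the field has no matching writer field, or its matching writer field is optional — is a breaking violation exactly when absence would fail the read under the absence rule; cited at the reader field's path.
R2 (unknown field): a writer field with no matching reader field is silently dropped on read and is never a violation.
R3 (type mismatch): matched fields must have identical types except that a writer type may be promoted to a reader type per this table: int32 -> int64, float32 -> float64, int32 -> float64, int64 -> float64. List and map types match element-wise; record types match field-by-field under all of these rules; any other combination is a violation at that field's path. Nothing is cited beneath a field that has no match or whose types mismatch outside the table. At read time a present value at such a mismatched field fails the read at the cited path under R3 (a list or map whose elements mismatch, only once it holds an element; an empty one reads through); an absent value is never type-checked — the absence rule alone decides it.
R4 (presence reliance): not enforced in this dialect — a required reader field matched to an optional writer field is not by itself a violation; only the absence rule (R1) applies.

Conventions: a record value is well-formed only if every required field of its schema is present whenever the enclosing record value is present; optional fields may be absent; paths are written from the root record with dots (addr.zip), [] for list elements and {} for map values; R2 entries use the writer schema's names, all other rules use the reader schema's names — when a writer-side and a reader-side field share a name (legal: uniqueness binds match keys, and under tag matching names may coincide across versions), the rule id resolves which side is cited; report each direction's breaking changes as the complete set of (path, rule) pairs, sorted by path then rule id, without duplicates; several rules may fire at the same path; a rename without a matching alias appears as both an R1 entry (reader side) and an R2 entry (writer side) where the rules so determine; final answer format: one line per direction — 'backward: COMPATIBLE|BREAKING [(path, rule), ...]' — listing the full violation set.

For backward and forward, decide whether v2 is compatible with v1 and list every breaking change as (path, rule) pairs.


in Session below, arrows point writer -> reader
checking backward for Session: reader v2 against writer v1:
  balance: no writer match
  scores: paired with writer scores (list<string> -> list<string>; writer optional)
  blob: paired with writer blob (bytes -> bool; writer optional)
  id: paired with writer id (int64 -> int64; writer optional)
  quantity: paired with writer quantity (int32 -> int32; writer required)
  payload: paired with writer payload (bytes -> bytes; writer optional)
  attempts: paired with writer attempts (int64 -> int64; writer optional)
  avatar: paired with writer avatar (bytes -> bytes; writer required)
  R3 fires at blob
  R1 fires at payload
  => backward: BREAKING (2)
checking forward for Session: reader v1 against writer v2:
  scores: paired with writer scores (list<string> -> list<string>; writer optional)
  blob: paired with writer blob (bool -> bytes; writer optional)
  id: paired with writer id (int64 -> int64; writer required)
  quantity: paired with writer quantity (int32 -> int32; writer required)
  payload: paired with writer payload (bytes -> bytes; writer required)
  attempts: paired with writer attempts (int64 -> int64; writer optional)
  avatar: paired with writer avatar (bytes -> bytes; writer required)
  writer field balance has no reader counterpart
  R3 fires at blob
  => forward: BREAKING (1)

backward: BREAKING [(blob, R3), (payload, R1)]; forward: BREAKING [(blob, R3)]


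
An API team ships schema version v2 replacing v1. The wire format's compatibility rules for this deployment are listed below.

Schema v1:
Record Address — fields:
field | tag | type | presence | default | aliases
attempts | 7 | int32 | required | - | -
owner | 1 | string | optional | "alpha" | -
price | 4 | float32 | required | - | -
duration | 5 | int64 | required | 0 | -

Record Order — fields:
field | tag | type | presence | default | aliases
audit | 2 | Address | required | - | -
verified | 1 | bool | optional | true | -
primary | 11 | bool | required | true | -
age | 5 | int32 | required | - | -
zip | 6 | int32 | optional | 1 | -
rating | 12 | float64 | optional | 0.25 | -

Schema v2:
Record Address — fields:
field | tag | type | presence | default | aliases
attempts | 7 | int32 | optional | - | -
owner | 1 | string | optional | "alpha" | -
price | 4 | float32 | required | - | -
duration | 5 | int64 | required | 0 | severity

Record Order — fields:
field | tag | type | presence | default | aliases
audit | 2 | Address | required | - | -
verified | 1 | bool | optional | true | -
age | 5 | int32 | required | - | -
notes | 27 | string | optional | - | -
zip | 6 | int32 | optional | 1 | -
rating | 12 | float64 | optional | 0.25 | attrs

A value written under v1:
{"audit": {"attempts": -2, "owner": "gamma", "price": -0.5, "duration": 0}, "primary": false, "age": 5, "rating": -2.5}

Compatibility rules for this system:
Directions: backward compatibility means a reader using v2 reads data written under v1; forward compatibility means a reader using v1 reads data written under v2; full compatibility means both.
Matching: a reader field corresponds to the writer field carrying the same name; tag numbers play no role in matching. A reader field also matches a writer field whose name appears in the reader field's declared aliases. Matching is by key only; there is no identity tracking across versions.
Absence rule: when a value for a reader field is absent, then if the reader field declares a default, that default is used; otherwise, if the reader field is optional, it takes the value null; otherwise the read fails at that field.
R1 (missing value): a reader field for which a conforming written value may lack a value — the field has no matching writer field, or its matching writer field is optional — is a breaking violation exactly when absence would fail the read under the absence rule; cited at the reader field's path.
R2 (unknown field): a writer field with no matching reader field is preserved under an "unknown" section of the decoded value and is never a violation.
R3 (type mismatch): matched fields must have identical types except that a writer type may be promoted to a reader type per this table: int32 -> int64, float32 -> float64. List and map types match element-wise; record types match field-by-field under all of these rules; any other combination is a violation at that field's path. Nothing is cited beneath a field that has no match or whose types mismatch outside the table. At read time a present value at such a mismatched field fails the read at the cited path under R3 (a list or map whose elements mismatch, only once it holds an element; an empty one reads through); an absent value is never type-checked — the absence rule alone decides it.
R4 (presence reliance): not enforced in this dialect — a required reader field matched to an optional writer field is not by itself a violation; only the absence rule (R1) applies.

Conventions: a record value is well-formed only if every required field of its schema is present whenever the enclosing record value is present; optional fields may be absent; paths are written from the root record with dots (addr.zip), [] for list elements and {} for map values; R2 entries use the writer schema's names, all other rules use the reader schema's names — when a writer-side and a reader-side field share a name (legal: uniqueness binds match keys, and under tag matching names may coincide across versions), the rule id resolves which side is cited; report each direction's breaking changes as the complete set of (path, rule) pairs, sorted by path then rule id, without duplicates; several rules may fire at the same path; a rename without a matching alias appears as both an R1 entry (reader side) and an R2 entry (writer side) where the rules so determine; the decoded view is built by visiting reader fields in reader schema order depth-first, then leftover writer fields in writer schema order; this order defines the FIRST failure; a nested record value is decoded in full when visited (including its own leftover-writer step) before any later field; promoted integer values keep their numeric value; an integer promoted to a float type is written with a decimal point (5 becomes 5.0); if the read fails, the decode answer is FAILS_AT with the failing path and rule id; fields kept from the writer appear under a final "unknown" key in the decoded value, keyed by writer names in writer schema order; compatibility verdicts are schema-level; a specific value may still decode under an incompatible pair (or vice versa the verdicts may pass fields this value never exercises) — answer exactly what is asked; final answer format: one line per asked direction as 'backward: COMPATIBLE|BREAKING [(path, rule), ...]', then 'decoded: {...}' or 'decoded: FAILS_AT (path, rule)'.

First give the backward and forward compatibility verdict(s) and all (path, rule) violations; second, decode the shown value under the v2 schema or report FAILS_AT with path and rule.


in Order below, arrows point writer -> reader
backward pass over Order, reader schema v2, writer schema v1:
  audit <- audit (Address -> Address, writer required)
  verified <- verified (bool -> bool, writer optional)
  age <- age (int32 -> int32, writer required)
  notes: no writer-side match
  zip <- zip (int32 -> int32, writer optional)
  rating <- rating (float64 -> float64, writer optional)
  primary (writer side), unknown to reader
  audit.attempts <- audit.attempts (int32 -> int32, writer required)
  audit.owner <- audit.owner (string -> string, writer optional)
  audit.price <- audit.price (float32 -> float32, writer required)
  audit.duration <- audit.duration (int64 -> int64, writer required)
  nothing fires on Order: backward is COMPATIBLE
forward pass over Order, reader schema v1, writer schema v2:
  audit <- audit (Address -> Address, writer required)
  verified <- verified (bool -> bool, writer optional)
  primary: no writer-side match
  age <- age (int32 -> int32, writer required)
  zip <- zip (int32 -> int32, writer optional)
  rating <- rating (float64 -> float64, writer optional)
  notes (writer side), unknown to reader
  audit.attempts <- audit.attempts (int32 -> int32, writer optional)
  audit.owner <- audit.owner (string -> string, writer optional)
  audit.price <- audit.price (float32 -> float32, writer required)
  audit.duration <- audit.duration (int64 -> int64, writer required)
  rule R1 violated at audit.attempts
  forward on Order therefore BREAKING (1)
decode (reader v2):
  audit.attempts := -2
  audit.owner := "gamma"
  audit.price := -0.5
  audit.duration := 0
  verified := true (no value, default fills)
  age := 5
  notes := null (not supplied -> null)
  zip := 1 (no value, default fills)
  rating := -2.5
  writer primary: kept under "unknown"
  => decoded: {"audit": {"attempts": -2, "owner": "gamma", "price": -0.5, "duration": 0}, "verified": true, "age": 5, "notes": null, "zip": 1, "rating": -2.5, "unknown": {"primary": false}}

backward: COMPATIBLE []; forward: BREAKING [(audit.attempts, R1)]; decoded: {"audit": {"attempts": -2, "owner": "gamma", "price": -0.5, "duration": 0}, "verified": true, "age": 5, "notes": null, "zip": 1, "rating": -2.5, "unknown": {"primary": false}}


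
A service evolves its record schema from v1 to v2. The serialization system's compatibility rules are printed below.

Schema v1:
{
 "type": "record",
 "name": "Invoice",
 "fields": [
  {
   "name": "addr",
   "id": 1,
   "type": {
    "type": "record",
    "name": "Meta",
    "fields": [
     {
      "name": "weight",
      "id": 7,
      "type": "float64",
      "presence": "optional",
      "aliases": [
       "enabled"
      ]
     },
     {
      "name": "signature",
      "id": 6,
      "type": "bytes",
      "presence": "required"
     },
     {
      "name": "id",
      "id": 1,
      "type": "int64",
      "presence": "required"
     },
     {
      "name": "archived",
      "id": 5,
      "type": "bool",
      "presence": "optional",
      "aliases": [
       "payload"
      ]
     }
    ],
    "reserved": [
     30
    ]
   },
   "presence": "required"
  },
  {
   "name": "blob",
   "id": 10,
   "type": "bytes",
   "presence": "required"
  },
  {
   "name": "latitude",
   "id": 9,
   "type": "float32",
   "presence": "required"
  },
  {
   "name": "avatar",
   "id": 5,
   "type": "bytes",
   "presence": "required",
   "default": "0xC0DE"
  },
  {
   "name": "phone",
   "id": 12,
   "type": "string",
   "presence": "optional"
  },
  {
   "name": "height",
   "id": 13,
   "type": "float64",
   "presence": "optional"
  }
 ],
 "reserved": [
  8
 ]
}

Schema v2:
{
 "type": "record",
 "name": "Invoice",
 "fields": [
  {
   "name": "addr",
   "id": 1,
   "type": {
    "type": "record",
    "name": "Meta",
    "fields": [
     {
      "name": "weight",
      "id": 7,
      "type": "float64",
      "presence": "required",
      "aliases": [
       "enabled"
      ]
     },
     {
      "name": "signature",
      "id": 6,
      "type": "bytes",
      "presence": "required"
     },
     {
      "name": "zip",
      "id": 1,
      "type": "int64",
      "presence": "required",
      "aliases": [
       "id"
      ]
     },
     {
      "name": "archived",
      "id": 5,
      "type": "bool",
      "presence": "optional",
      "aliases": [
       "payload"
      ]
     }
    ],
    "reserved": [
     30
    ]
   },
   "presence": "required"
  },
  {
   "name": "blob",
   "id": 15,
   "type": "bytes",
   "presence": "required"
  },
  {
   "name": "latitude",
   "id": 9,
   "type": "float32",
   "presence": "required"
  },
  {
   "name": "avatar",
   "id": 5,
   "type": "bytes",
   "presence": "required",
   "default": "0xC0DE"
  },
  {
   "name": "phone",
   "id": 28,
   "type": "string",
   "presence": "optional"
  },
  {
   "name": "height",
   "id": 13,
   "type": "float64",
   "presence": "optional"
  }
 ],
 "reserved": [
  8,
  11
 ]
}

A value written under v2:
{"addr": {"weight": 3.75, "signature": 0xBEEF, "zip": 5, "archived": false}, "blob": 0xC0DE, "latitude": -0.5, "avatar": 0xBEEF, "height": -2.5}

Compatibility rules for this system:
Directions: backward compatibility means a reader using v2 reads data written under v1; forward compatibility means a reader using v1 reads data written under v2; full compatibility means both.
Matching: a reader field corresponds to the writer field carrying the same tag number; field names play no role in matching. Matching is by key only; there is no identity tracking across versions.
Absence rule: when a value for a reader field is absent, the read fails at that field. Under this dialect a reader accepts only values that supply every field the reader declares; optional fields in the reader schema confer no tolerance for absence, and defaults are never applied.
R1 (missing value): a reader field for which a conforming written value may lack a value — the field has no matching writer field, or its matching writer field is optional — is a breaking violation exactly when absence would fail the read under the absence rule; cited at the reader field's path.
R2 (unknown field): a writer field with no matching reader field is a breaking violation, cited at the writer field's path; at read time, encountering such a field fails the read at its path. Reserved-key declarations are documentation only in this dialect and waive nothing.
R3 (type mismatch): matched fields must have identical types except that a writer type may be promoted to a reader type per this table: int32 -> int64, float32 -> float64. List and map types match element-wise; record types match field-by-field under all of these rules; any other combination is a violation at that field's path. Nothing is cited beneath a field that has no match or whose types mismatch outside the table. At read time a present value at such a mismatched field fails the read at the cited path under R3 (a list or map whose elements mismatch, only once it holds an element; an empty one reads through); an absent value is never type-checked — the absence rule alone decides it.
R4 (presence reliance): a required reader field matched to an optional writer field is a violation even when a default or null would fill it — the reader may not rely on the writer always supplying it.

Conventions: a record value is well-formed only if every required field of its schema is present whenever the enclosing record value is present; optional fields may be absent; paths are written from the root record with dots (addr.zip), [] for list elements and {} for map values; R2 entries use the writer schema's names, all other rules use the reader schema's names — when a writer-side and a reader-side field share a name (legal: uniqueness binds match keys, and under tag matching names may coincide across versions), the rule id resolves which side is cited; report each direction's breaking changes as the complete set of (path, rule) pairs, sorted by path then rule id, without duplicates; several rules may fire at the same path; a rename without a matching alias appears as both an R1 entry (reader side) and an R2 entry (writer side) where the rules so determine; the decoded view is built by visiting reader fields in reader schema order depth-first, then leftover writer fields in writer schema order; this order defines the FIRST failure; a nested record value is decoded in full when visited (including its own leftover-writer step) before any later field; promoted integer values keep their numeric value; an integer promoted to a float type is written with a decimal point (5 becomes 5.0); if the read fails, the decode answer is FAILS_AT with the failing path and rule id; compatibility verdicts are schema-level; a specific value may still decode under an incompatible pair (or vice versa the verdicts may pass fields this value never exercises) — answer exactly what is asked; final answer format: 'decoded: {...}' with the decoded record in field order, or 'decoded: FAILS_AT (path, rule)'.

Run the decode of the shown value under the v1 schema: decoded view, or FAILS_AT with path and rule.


in Invoice below, arrows point writer -> reader
decoding the Invoice value with the v1 reader:
  addr.weight := 3.75
  addr.signature := 0xBEEF
  addr.id := 5 (from writer zip)
  addr.archived := false
  read fails at blob under R1 (no fill)
  => FAILS_AT (blob, R1)
ruling out the remaining Invoice differences:
  field weight in record Meta: optional changed to required -> shifts the Invoice verdicts, not this decode
  field phone in record Invoice: tag 12 changed to 28 -> shifts the Invoice verdicts, not this decode
  renamed field id to zip in record Meta (alias id declared on the renamed field) -> fires no rule on Invoice under this dialect and leaves the result unchanged

decoded: FAILS_AT (blob, R1)


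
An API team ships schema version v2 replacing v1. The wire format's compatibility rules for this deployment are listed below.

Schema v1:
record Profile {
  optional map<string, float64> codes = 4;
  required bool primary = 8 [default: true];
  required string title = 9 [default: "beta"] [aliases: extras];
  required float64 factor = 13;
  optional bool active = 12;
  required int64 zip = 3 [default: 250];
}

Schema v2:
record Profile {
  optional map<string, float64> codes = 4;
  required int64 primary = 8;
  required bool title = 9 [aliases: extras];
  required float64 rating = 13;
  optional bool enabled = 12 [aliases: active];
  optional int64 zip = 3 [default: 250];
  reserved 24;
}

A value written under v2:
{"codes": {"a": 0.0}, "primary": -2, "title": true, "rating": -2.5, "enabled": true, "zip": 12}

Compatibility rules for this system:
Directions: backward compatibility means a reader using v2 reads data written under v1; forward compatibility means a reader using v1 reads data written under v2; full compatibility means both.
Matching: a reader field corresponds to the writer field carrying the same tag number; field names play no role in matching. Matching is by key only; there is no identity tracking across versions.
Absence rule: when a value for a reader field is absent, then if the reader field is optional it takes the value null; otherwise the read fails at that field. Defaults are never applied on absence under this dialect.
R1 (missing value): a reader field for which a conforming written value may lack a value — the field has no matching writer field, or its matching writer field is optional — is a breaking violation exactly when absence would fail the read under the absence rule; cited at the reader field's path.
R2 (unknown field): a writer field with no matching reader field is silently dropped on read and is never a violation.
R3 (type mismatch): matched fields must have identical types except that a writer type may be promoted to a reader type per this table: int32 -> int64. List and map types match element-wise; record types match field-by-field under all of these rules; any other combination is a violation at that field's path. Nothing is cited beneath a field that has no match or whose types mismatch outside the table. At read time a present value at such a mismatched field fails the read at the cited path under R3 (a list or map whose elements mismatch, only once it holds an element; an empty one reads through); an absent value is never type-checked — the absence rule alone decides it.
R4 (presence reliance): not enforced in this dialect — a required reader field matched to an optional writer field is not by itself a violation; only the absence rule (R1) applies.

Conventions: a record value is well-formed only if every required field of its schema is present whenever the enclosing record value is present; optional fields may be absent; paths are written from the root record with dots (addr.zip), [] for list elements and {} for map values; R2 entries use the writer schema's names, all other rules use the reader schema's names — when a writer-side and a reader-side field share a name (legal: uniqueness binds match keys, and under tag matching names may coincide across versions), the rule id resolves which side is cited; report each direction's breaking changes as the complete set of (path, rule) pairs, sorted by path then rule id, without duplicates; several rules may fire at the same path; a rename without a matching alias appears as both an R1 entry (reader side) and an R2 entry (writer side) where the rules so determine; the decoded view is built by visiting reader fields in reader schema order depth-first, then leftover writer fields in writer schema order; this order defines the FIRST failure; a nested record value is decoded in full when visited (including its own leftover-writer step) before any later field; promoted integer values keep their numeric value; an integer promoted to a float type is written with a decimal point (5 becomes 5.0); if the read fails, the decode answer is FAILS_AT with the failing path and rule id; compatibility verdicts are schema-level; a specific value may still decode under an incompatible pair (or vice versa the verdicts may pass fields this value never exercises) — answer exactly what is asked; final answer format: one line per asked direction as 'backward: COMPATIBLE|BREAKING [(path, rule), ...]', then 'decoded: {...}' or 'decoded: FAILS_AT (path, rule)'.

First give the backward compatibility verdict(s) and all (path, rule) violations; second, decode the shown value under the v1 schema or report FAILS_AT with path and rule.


arrows below run writer -> reader for Profile
checking backward for Profile: reader v2 against writer v1:
  writer optional, map<string, float64> -> map<string, float64>: reader codes maps from writer codes
  writer required, bool -> int64: reader primary maps from writer primary
  writer required, string -> bool: reader title maps from writer title
  writer required, float64 -> float64: reader rating maps from writer factor
  writer optional, bool -> bool: reader enabled maps from writer active
  writer required, int64 -> int64: reader zip maps from writer zip
  R3 fires at primary
  R3 fires at title
  backward on Profile therefore BREAKING (2)
decode walk for Profile under reader schema v1:
  codes := {"a": 0.0}
  read fails at primary under R3
  => FAILS_AT (primary, R3)
ruling out the remaining Profile differences:
  field zip in record Profile: required changed to optional -> its effect on Profile is confined to the forward direction, not asked
  renamed field active to enabled in record Profile (alias active declared on the renamed field) -> no rule fires on it in Profile's dialect; the asked verdict holds
  renamed field factor to rating in record Profile -> no rule fires on it in Profile's dialect; the asked verdict holds

backward: BREAKING [(primary, R3), (title, R3)]; decoded: FAILS_AT (primary, R3)


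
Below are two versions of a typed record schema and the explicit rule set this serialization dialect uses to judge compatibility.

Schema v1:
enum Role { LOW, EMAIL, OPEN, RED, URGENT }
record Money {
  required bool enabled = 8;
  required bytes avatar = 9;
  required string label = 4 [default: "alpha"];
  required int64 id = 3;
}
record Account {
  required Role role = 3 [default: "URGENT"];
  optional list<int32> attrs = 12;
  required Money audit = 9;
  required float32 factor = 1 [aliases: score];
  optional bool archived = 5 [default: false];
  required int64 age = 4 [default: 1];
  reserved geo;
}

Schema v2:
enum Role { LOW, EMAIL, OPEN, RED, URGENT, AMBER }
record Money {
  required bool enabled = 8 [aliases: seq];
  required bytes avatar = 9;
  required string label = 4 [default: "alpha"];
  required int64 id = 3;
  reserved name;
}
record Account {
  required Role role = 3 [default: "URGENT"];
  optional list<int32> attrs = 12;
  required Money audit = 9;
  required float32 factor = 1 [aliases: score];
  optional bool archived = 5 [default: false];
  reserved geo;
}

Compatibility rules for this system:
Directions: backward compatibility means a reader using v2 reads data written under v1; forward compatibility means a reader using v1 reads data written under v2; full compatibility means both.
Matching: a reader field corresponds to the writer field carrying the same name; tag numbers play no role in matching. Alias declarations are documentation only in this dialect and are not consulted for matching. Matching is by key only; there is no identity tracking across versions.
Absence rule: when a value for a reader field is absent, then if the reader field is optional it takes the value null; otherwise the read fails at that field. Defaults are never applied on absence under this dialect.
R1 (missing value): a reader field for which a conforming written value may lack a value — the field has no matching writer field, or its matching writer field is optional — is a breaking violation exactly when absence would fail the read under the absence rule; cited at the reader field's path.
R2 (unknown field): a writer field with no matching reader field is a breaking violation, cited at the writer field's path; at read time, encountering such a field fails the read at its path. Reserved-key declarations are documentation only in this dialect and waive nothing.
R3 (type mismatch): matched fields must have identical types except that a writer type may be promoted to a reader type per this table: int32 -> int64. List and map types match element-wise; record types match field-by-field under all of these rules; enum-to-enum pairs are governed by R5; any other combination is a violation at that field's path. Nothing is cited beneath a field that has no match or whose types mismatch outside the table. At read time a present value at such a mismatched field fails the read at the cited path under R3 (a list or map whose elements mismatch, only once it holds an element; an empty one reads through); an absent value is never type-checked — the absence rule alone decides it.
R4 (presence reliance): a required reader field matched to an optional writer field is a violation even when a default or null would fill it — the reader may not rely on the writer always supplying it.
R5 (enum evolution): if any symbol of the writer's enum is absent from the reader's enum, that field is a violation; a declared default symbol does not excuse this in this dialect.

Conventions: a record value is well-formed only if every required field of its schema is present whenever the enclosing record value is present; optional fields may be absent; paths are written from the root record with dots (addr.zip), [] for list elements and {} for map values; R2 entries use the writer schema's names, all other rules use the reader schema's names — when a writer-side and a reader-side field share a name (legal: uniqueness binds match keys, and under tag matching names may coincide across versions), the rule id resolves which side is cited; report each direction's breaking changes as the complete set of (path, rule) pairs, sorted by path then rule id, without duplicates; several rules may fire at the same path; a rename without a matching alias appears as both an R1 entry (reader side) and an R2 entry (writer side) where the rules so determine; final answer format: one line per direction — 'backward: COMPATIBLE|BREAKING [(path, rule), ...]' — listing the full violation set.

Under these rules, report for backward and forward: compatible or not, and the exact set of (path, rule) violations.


the writer's type comes first in each Account pair
backward on Account — v2 reading data written by v1:
  role: Role -> Role, writer required; from role
  attrs: list<int32> -> list<int32>, writer optional; from attrs
  audit: Money -> Money, writer required; from audit
  factor: float32 -> float32, writer required; from factor
  archived: bool -> bool, writer optional; from archived
  writer age: unknown to reader
  audit.enabled: bool -> bool, writer required; from audit.enabled
  audit.avatar: bytes -> bytes, writer required; from audit.avatar
  audit.label: string -> string, writer required; from audit.label
  audit.id: int64 -> int64, writer required; from audit.id
  rule R2 violated at age
  => 1 violation(s): backward is BREAKING for Account
forward on Account — v1 reading data written by v2:
  role: Role -> Role, writer required; from role
  attrs: list<int32> -> list<int32>, writer optional; from attrs
  audit: Money -> Money, writer required; from audit
  factor: float32 -> float32, writer required; from factor
  archived: bool -> bool, writer optional; from archived
  no writer field matches reader age
  audit.enabled: bool -> bool, writer required; from audit.enabled
  audit.avatar: bytes -> bytes, writer required; from audit.avatar
  audit.label: string -> string, writer required; from audit.label
  audit.id: int64 -> int64, writer required; from audit.id
  rule R1 violated at age
  rule R5 violated at role
  => 2 violation(s): forward is BREAKING for Account

backward: BREAKING [(age, R2)]; forward: BREAKING [(age, R1), (role, R5)]


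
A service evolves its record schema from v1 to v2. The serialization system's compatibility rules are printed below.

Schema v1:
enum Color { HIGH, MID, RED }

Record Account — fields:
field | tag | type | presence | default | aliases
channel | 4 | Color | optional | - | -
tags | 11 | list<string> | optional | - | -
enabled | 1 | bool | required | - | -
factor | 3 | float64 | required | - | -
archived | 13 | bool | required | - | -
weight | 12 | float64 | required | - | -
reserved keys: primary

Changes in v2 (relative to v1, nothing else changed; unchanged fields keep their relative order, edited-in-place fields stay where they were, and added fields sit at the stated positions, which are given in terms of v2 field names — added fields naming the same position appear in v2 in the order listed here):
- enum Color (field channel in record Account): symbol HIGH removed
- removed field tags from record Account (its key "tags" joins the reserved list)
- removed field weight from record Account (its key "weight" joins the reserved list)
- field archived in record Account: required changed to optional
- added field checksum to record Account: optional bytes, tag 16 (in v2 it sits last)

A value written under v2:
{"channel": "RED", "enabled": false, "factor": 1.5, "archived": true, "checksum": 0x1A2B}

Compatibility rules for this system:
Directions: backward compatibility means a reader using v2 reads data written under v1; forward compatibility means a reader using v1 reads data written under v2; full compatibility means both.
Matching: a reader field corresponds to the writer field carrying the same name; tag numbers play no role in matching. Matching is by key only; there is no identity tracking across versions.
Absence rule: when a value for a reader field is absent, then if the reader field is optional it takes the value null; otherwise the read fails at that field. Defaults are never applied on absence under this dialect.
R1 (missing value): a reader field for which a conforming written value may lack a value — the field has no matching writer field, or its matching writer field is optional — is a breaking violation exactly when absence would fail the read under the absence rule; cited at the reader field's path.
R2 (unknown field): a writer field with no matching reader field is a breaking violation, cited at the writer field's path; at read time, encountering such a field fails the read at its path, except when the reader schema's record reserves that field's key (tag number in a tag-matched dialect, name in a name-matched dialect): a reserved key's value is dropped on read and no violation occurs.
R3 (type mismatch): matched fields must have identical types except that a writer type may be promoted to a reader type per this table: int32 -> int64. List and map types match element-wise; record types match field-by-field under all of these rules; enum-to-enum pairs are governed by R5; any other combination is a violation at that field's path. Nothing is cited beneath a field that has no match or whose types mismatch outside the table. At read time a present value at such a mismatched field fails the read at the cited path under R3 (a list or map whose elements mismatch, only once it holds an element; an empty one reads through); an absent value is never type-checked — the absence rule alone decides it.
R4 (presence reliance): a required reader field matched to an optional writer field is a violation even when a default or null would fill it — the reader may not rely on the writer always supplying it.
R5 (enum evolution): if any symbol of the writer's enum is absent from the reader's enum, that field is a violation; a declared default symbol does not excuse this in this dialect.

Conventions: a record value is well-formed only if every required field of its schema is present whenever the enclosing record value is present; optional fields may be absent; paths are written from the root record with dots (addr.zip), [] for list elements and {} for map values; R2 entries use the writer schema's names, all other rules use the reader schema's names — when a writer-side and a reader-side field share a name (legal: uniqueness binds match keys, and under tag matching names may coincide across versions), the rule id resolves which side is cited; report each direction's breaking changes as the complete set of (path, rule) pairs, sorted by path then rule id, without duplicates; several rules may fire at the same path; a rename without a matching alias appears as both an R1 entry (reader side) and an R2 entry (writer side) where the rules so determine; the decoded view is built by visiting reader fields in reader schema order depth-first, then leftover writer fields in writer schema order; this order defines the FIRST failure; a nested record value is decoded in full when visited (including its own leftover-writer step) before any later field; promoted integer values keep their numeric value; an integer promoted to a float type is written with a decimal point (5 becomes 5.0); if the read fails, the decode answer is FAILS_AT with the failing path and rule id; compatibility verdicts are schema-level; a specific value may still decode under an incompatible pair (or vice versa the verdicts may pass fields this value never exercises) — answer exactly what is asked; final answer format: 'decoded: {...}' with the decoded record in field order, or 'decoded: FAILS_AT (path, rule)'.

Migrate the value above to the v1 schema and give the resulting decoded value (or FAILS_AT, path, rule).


arrows below run writer -> reader for Account
decode (reader v1):
  channel := "RED"
  tags := null (absent, optional -> null)
  enabled := false
  factor := 1.5
  archived := true
  read fails at weight under R1 (no fill)
  => FAILS_AT (weight, R1)
the rest of the Account diff is inert for this question:
  enum Color (field channel in record Account): symbol HIGH removed -> schema-level compatibility only; this Account value's decode is unchanged
  removed field tags from record Account (its key "tags" joins the reserved list) -> inert under this dialect — no rule fires on Account and the result does not move
  field archived in record Account: required changed to optional -> schema-level compatibility only; this Account value's decode is unchanged
  added field checksum to record Account: optional bytes, tag 16 (in v2 it sits last) -> schema-level compatibility only; this Account value's decode is unchanged

decoded: FAILS_AT (weight, R1)


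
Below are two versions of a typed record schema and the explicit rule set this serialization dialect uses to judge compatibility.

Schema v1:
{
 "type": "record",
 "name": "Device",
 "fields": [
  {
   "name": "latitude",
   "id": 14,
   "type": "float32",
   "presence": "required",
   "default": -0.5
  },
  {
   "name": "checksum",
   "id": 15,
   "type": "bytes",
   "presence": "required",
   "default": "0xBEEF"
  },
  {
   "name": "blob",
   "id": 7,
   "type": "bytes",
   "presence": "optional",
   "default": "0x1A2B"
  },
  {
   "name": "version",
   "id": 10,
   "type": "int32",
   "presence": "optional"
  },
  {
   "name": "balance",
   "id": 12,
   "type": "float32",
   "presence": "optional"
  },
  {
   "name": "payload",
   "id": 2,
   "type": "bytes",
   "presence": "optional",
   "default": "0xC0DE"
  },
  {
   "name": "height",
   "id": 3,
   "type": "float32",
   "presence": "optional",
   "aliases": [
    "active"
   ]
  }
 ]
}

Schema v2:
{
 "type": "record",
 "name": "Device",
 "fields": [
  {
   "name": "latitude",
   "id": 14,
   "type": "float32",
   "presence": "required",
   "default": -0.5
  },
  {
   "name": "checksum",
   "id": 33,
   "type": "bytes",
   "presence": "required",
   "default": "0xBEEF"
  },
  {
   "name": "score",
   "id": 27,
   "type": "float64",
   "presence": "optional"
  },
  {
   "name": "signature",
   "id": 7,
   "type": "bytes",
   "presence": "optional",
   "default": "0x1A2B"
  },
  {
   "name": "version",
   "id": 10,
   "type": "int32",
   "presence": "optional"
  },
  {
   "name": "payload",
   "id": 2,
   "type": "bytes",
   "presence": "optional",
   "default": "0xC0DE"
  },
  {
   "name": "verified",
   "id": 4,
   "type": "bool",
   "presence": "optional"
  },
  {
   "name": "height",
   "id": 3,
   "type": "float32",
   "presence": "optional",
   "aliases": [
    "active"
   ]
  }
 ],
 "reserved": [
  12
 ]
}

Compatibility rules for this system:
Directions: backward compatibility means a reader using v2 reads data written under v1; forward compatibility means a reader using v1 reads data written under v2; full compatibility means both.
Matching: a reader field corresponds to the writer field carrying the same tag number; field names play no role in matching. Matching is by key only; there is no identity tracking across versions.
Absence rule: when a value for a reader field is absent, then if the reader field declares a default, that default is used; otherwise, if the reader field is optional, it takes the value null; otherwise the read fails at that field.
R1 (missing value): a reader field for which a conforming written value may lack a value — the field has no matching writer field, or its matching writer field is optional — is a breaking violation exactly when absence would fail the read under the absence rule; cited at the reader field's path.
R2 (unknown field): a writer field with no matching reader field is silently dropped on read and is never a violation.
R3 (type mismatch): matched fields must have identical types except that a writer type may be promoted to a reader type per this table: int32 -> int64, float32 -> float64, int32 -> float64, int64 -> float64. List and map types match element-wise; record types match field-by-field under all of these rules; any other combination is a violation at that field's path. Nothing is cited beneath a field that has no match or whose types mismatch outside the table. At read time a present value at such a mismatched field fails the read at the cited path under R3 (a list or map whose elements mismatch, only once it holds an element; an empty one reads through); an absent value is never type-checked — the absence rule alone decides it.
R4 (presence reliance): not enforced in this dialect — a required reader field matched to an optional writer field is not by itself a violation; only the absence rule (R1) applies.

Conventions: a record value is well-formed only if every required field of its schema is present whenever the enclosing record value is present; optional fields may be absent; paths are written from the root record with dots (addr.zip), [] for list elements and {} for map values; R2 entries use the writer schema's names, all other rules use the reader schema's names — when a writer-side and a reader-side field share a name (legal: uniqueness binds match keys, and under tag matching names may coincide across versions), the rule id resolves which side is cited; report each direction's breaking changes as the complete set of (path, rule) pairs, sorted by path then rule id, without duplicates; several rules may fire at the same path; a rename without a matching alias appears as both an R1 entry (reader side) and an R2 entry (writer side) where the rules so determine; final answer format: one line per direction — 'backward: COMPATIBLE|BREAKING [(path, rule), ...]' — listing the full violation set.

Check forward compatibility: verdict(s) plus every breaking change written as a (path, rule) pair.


forward: COMPATIBLE []

the writer's type comes first in each Device pair
forward on Device — v1 reading data written by v2:
  latitude: paired with writer latitude (float32 -> float32; writer required)
  checksum has no writer counterpart
  blob: paired with writer signature (bytes -> bytes; writer optional)
  version: paired with writer version (int32 -> int32; writer optional)
  balance has no writer counterpart
  payload: paired with writer payload (bytes -> bytes; writer optional)
  height: paired with writer height (float32 -> float32; writer optional)
  writer field checksum has no reader counterpart
  writer field score has no reader counterpart
  writer field verified has no reader counterpart
  => no violations; forward on Device: COMPATIBLE
diffs on Device not affecting the asked answer:
  removed field balance from record Device (its key 12 joins the reserved list) -> no rule fires on it in Device's dialect; the asked verdict holds
  added field verified to record Device: optional bool, tag 4 (in v2 it sits immediately before height) -> no rule fires on it in Device's dialect; the asked verdict holds
  field checksum in record Device: tag 15 changed to 33 -> no rule fires on it in Device's dialect; the asked verdict holds
  renamed field blob to signature in record Device -> no rule fires on it in Device's dialect; the asked verdict holds
  added field score to record Device: optional float64, tag 27 (in v2 it sits immediately before signature) -> no rule fires on it in Device's dialect; the asked verdict holds
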